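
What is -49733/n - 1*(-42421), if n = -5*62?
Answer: 13200243/310 ≈ 42581.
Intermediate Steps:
n = -310
-49733/n - 1*(-42421) = -49733/(-310) - 1*(-42421) = -49733*(-1/310) + 42421 = 49733/310 + 42421 = 13200243/310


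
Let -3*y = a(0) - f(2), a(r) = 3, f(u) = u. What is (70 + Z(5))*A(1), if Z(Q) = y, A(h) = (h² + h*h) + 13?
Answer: 1045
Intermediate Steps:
A(h) = 13 + 2*h² (A(h) = (h² + h²) + 13 = 2*h² + 13 = 13 + 2*h²)
y = -⅓ (y = -(3 - 1*2)/3 = -(3 - 2)/3 = -⅓*1 = -⅓ ≈ -0.33333)
Z(Q) = -⅓
(70 + Z(5))*A(1) = (70 - ⅓)*(13 + 2*1²) = 209*(13 + 2*1)/3 = 209*(13 + 2)/3 = (209/3)*15 = 1045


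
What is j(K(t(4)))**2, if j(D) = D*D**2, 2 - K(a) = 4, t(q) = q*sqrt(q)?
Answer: 64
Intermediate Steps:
t(q) = q**(3/2)
K(a) = -2 (K(a) = 2 - 1*4 = 2 - 4 = -2)
j(D) = D**3
j(K(t(4)))**2 = ((-2)**3)**2 = (-8)**2 = 64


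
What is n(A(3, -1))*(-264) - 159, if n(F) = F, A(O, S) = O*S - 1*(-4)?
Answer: -423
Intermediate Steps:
A(O, S) = 4 + O*S (A(O, S) = O*S + 4 = 4 + O*S)
n(A(3, -1))*(-264) - 159 = (4 + 3*(-1))*(-264) - 159 = (4 - 3)*(-264) - 159 = 1*(-264) - 159 = -264 - 159 = -423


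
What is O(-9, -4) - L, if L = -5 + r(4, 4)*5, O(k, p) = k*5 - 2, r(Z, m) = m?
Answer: -62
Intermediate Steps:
O(k, p) = -2 + 5*k (O(k, p) = 5*k - 2 = -2 + 5*k)
L = 15 (L = -5 + 4*5 = -5 + 20 = 15)
O(-9, -4) - L = (-2 + 5*(-9)) - 1*15 = (-2 - 45) - 15 = -47 - 15 = -62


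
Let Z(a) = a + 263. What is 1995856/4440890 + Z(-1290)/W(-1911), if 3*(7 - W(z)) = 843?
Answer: 2553829287/608401930 ≈ 4.1976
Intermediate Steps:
Z(a) = 263 + a
W(z) = -274 (W(z) = 7 - ⅓*843 = 7 - 281 = -274)
1995856/4440890 + Z(-1290)/W(-1911) = 1995856/4440890 + (263 - 1290)/(-274) = 1995856*(1/4440890) - 1027*(-1/274) = 997928/2220445 + 1027/274 = 2553829287/608401930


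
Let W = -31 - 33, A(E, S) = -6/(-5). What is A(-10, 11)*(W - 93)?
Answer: -942/5 ≈ -188.40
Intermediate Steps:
A(E, S) = 6/5 (A(E, S) = -6*(-⅕) = 6/5)
W = -64
A(-10, 11)*(W - 93) = 6*(-64 - 93)/5 = (6/5)*(-157) = -942/5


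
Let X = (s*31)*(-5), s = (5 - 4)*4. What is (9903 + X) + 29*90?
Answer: 11893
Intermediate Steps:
s = 4 (s = 1*4 = 4)
X = -620 (X = (4*31)*(-5) = 124*(-5) = -620)
(9903 + X) + 29*90 = (9903 - 620) + 29*90 = 9283 + 2610 = 11893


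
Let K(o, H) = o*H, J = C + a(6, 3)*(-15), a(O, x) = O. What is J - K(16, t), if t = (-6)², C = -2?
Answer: -668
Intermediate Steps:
t = 36
J = -92 (J = -2 + 6*(-15) = -2 - 90 = -92)
K(o, H) = H*o
J - K(16, t) = -92 - 36*16 = -92 - 1*576 = -92 - 576 = -668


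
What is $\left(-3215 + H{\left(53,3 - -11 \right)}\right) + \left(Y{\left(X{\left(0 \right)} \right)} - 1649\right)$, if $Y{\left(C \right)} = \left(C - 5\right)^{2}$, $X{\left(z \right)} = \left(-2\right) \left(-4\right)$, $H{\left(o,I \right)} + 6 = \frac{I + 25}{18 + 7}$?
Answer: $- \frac{121486}{25} \approx -4859.4$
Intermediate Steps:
$H{\left(o,I \right)} = -5 + \frac{I}{25}$ ($H{\left(o,I \right)} = -6 + \frac{I + 25}{18 + 7} = -6 + \frac{25 + I}{25} = -6 + \left(25 + I\right) \frac{1}{25} = -6 + \left(1 + \frac{I}{25}\right) = -5 + \frac{I}{25}$)
$X{\left(z \right)} = 8$
$Y{\left(C \right)} = \left(-5 + C\right)^{2}$
$\left(-3215 + H{\left(53,3 - -11 \right)}\right) + \left(Y{\left(X{\left(0 \right)} \right)} - 1649\right) = \left(-3215 - \left(5 - \frac{3 - -11}{25}\right)\right) + \left(\left(-5 + 8\right)^{2} - 1649\right) = \left(-3215 - \left(5 - \frac{3 + 11}{25}\right)\right) - \left(1649 - 3^{2}\right) = \left(-3215 + \left(-5 + \frac{1}{25} \cdot 14\right)\right) + \left(9 - 1649\right) = \left(-3215 + \left(-5 + \frac{14}{25}\right)\right) - 1640 = \left(-3215 - \frac{111}{25}\right) - 1640 = - \frac{80486}{25} - 1640 = - \frac{121486}{25}$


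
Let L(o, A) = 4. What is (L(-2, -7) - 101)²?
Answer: 9409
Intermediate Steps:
(L(-2, -7) - 101)² = (4 - 101)² = (-97)² = 9409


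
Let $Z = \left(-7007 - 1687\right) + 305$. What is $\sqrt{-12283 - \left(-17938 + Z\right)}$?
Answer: $2 \sqrt{3511} \approx 118.51$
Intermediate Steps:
$Z = -8389$ ($Z = -8694 + 305 = -8389$)
$\sqrt{-12283 - \left(-17938 + Z\right)} = \sqrt{-12283 + \left(17938 - -8389\right)} = \sqrt{-12283 + \left(17938 + 8389\right)} = \sqrt{-12283 + 26327} = \sqrt{14044} = 2 \sqrt{3511}$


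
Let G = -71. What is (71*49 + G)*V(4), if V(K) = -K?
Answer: -13632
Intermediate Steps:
(71*49 + G)*V(4) = (71*49 - 71)*(-1*4) = (3479 - 71)*(-4) = 3408*(-4) = -13632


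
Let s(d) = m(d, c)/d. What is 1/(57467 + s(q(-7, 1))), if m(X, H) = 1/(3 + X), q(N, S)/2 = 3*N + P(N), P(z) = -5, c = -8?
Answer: 2548/146425917 ≈ 1.7401e-5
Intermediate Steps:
q(N, S) = -10 + 6*N (q(N, S) = 2*(3*N - 5) = 2*(-5 + 3*N) = -10 + 6*N)
s(d) = 1/(d*(3 + d)) (s(d) = 1/((3 + d)*d) = 1/(d*(3 + d)))
1/(57467 + s(q(-7, 1))) = 1/(57467 + 1/((-10 + 6*(-7))*(3 + (-10 + 6*(-7))))) = 1/(57467 + 1/((-10 - 42)*(3 + (-10 - 42)))) = 1/(57467 + 1/((-52)*(3 - 52))) = 1/(57467 - 1/52/(-49)) = 1/(57467 - 1/52*(-1/49)) = 1/(57467 + 1/2548) = 1/(146425917/2548) = 2548/146425917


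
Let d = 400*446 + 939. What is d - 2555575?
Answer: -2376236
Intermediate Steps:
d = 179339 (d = 178400 + 939 = 179339)
d - 2555575 = 179339 - 2555575 = -2376236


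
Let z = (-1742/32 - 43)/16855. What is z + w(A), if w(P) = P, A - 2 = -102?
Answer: -26969559/269680 ≈ -100.01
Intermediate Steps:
A = -100 (A = 2 - 102 = -100)
z = -1559/269680 (z = (-1742/32 - 43)*(1/16855) = (-26*67/32 - 43)*(1/16855) = (-871/16 - 43)*(1/16855) = -1559/16*1/16855 = -1559/269680 ≈ -0.0057809)
z + w(A) = -1559/269680 - 100 = -26969559/269680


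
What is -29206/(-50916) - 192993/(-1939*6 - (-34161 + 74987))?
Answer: 2839644587/667763340 ≈ 4.2525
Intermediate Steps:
-29206/(-50916) - 192993/(-1939*6 - (-34161 + 74987)) = -29206*(-1/50916) - 192993/(-11634 - 1*40826) = 14603/25458 - 192993/(-11634 - 40826) = 14603/25458 - 192993/(-52460) = 14603/25458 - 192993*(-1/52460) = 14603/25458 + 192993/52460 = 2839644587/667763340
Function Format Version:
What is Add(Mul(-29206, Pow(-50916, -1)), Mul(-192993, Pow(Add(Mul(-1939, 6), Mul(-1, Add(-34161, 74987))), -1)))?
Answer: Rational(2839644587, 667763340) ≈ 4.2525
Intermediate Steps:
Add(Mul(-29206, Pow(-50916, -1)), Mul(-192993, Pow(Add(Mul(-1939, 6), Mul(-1, Add(-34161, 74987))), -1))) = Add(Mul(-29206, Rational(-1, 50916)), Mul(-192993, Pow(Add(-11634, Mul(-1, 40826)), -1))) = Add(Rational(14603, 25458), Mul(-192993, Pow(Add(-11634, -40826), -1))) = Add(Rational(14603, 25458), Mul(-192993, Pow(-52460, -1))) = Add(Rational(14603, 25458), Mul(-192993, Rational(-1, 52460))) = Add(Rational(14603, 25458), Rational(192993, 52460)) = Rational(2839644587, 667763340)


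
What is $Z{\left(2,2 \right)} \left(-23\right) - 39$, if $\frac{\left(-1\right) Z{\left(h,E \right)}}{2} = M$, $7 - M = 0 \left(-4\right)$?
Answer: $283$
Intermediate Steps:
$M = 7$ ($M = 7 - 0 \left(-4\right) = 7 - 0 = 7 + 0 = 7$)
$Z{\left(h,E \right)} = -14$ ($Z{\left(h,E \right)} = \left(-2\right) 7 = -14$)
$Z{\left(2,2 \right)} \left(-23\right) - 39 = \left(-14\right) \left(-23\right) - 39 = 322 - 39 = 283$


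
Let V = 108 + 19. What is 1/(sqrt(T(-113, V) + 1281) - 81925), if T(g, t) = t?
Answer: -81925/6711704217 - 8*sqrt(22)/6711704217 ≈ -1.2212e-5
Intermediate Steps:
V = 127
1/(sqrt(T(-113, V) + 1281) - 81925) = 1/(sqrt(127 + 1281) - 81925) = 1/(sqrt(1408) - 81925) = 1/(8*sqrt(22) - 81925) = 1/(-81925 + 8*sqrt(22))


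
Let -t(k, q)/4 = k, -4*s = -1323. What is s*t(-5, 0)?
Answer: 6615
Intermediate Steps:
s = 1323/4 (s = -¼*(-1323) = 1323/4 ≈ 330.75)
t(k, q) = -4*k
s*t(-5, 0) = 1323*(-4*(-5))/4 = (1323/4)*20 = 6615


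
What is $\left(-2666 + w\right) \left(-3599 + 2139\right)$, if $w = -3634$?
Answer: $9198000$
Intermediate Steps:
$\left(-2666 + w\right) \left(-3599 + 2139\right) = \left(-2666 - 3634\right) \left(-3599 + 2139\right) = \left(-6300\right) \left(-1460\right) = 9198000$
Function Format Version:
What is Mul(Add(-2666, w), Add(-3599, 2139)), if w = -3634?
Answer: 9198000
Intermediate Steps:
Mul(Add(-2666, w), Add(-3599, 2139)) = Mul(Add(-2666, -3634), Add(-3599, 2139)) = Mul(-6300, -1460) = 9198000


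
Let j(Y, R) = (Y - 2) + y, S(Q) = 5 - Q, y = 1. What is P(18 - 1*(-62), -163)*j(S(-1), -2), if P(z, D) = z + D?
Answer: -415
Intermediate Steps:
j(Y, R) = -1 + Y (j(Y, R) = (Y - 2) + 1 = (-2 + Y) + 1 = -1 + Y)
P(z, D) = D + z
P(18 - 1*(-62), -163)*j(S(-1), -2) = (-163 + (18 - 1*(-62)))*(-1 + (5 - 1*(-1))) = (-163 + (18 + 62))*(-1 + (5 + 1)) = (-163 + 80)*(-1 + 6) = -83*5 = -415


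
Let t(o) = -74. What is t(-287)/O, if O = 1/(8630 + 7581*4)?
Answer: -2882596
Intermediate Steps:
O = 1/38954 (O = 1/(8630 + 30324) = 1/38954 ≈ 2.5671e-5)
t(-287)/O = -74/1/38954 = -74*38954 = -2882596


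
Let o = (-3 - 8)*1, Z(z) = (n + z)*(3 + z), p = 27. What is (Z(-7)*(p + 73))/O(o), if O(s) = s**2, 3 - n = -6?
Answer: -800/121 ≈ -6.6116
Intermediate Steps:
n = 9 (n = 3 - 1*(-6) = 3 + 6 = 9)
Z(z) = (3 + z)*(9 + z) (Z(z) = (9 + z)*(3 + z) = (3 + z)*(9 + z))
o = -11 (o = -11*1 = -11)
(Z(-7)*(p + 73))/O(o) = ((27 + (-7)**2 + 12*(-7))*(27 + 73))/((-11)**2) = ((27 + 49 - 84)*100)/121 = -8*100*(1/121) = -800*1/121 = -800/121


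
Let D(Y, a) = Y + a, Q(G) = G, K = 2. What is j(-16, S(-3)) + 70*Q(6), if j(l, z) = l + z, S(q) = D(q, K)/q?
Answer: 1213/3 ≈ 404.33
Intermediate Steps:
S(q) = (2 + q)/q (S(q) = (q + 2)/q = (2 + q)/q)
j(-16, S(-3)) + 70*Q(6) = (-16 + (2 - 3)/(-3)) + 70*6 = (-16 - ⅓*(-1)) + 420 = (-16 + ⅓) + 420 = -47/3 + 420 = 1213/3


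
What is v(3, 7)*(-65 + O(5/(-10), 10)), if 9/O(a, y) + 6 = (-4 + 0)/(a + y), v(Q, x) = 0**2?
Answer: 0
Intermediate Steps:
v(Q, x) = 0
O(a, y) = 9/(-6 - 4/(a + y)) (O(a, y) = 9/(-6 + (-4 + 0)/(a + y)) = 9/(-6 - 4/(a + y)))
v(3, 7)*(-65 + O(5/(-10), 10)) = 0*(-65 + 9*(-5/(-10) - 1*10)/(2*(2 + 3*(5/(-10)) + 3*10))) = 0*(-65 + 9*(-5*(-1)/10 - 10)/(2*(2 + 3*(5*(-1/10)) + 30))) = 0*(-65 + 9*(-1*(-1/2) - 10)/(2*(2 + 3*(-1/2) + 30))) = 0*(-65 + 9*(1/2 - 10)/(2*(2 - 3/2 + 30))) = 0*(-65 + (9/2)*(-19/2)/(61/2)) = 0*(-65 + (9/2)*(2/61)*(-19/2)) = 0*(-65 - 171/122) = 0*(-8101/122) = 0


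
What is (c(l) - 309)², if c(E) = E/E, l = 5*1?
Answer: 94864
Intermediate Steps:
l = 5
c(E) = 1
(c(l) - 309)² = (1 - 309)² = (-308)² = 94864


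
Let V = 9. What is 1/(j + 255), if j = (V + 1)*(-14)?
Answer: 1/115 ≈ 0.0086956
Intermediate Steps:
j = -140 (j = (9 + 1)*(-14) = 10*(-14) = -140)
1/(j + 255) = 1/(-140 + 255) = 1/115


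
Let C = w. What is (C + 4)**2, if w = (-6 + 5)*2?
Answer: 4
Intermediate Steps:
w = -2 (w = -1*2 = -2)
C = -2
(C + 4)**2 = (-2 + 4)**2 = 2**2 = 4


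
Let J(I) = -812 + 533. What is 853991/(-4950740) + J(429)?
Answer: -1382110451/4950740 ≈ -279.17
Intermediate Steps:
J(I) = -279
853991/(-4950740) + J(429) = 853991/(-4950740) - 279 = 853991*(-1/4950740) - 279 = -853991/4950740 - 279 = -1382110451/4950740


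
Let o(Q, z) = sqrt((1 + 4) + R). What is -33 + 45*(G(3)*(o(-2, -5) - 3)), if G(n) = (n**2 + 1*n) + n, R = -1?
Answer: -708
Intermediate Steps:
G(n) = n**2 + 2*n (G(n) = (n**2 + n) + n = (n + n**2) + n = n**2 + 2*n)
o(Q, z) = 2 (o(Q, z) = sqrt((1 + 4) - 1) = sqrt(5 - 1) = sqrt(4) = 2)
-33 + 45*(G(3)*(o(-2, -5) - 3)) = -33 + 45*((3*(2 + 3))*(2 - 3)) = -33 + 45*((3*5)*(-1)) = -33 + 45*(15*(-1)) = -33 + 45*(-15) = -33 - 675 = -708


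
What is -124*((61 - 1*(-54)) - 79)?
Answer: -4464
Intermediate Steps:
-124*((61 - 1*(-54)) - 79) = -124*((61 + 54) - 79) = -124*(115 - 79) = -124*36 = -4464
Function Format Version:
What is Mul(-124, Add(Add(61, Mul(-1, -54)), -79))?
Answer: -4464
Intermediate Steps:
Mul(-124, Add(Add(61, Mul(-1, -54)), -79)) = Mul(-124, Add(Add(61, 54), -79)) = Mul(-124, Add(115, -79)) = Mul(-124, 36) = -4464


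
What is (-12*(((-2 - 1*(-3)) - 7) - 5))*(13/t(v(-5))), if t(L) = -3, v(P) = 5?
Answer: -572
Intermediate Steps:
(-12*(((-2 - 1*(-3)) - 7) - 5))*(13/t(v(-5))) = (-12*(((-2 - 1*(-3)) - 7) - 5))*(13/(-3)) = (-12*(((-2 + 3) - 7) - 5))*(13*(-⅓)) = -12*((1 - 7) - 5)*(-13/3) = -12*(-6 - 5)*(-13/3) = -12*(-11)*(-13/3) = 132*(-13/3) = -572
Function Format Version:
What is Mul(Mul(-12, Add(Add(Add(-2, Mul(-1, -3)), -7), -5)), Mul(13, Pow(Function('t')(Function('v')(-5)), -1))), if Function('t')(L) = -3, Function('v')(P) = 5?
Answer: -572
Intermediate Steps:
Mul(Mul(-12, Add(Add(Add(-2, Mul(-1, -3)), -7), -5)), Mul(13, Pow(Function('t')(Function('v')(-5)), -1))) = Mul(Mul(-12, Add(Add(Add(-2, Mul(-1, -3)), -7), -5)), Mul(13, Pow(-3, -1))) = Mul(Mul(-12, Add(Add(Add(-2, 3), -7), -5)), Mul(13, Rational(-1, 3))) = Mul(Mul(-12, Add(Add(1, -7), -5)), Rational(-13, 3)) = Mul(Mul(-12, Add(-6, -5)), Rational(-13, 3)) = Mul(Mul(-12, -11), Rational(-13, 3)) = Mul(132, Rational(-13, 3)) = -572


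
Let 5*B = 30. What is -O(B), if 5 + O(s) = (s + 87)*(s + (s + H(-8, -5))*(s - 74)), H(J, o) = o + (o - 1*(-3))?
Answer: -6877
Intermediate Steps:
H(J, o) = 3 + 2*o (H(J, o) = o + (o + 3) = o + (3 + o) = 3 + 2*o)
B = 6 (B = (⅕)*30 = 6)
O(s) = -5 + (87 + s)*(s + (-74 + s)*(-7 + s)) (O(s) = -5 + (s + 87)*(s + (s + (3 + 2*(-5)))*(s - 74)) = -5 + (87 + s)*(s + (s + (3 - 10))*(-74 + s)) = -5 + (87 + s)*(s + (s - 7)*(-74 + s)) = -5 + (87 + s)*(s + (-7 + s)*(-74 + s)) = -5 + (87 + s)*(s + (-74 + s)*(-7 + s)))
-O(B) = -(45061 + 6³ - 6442*6 + 7*6²) = -(45061 + 216 - 38652 + 7*36) = -(45061 + 216 - 38652 + 252) = -1*6877 = -6877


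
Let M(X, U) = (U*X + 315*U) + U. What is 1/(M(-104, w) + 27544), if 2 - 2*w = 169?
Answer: 1/9842 ≈ 0.00010161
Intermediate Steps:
w = -167/2 (w = 1 - ½*169 = 1 - 169/2 = -167/2 ≈ -83.500)
M(X, U) = 316*U + U*X (M(X, U) = (315*U + U*X) + U = 316*U + U*X)
1/(M(-104, w) + 27544) = 1/(-167*(316 - 104)/2 + 27544) = 1/(-167/2*212 + 27544) = 1/(-17702 + 27544) = 1/9842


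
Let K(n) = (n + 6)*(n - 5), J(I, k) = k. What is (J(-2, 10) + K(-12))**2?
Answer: 12544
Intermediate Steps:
K(n) = (-5 + n)*(6 + n) (K(n) = (6 + n)*(-5 + n) = (-5 + n)*(6 + n))
(J(-2, 10) + K(-12))**2 = (10 + (-30 - 12 + (-12)**2))**2 = (10 + (-30 - 12 + 144))**2 = (10 + 102)**2 = 112**2 = 12544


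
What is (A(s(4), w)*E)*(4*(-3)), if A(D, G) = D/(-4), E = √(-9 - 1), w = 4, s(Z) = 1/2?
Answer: 3*I*√10/2 ≈ 4.7434*I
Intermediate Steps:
s(Z) = ½
E = I*√10 (E = √(-10) = I*√10 ≈ 3.1623*I)
A(D, G) = -D/4 (A(D, G) = D*(-¼) = -D/4)
(A(s(4), w)*E)*(4*(-3)) = ((-¼*½)*(I*√10))*(4*(-3)) = -I*√10/8*(-12) = 3*I*√10/2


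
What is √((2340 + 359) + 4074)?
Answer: √6773 ≈ 82.298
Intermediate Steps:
√((2340 + 359) + 4074) = √(2699 + 4074) = √6773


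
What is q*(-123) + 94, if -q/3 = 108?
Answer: 39946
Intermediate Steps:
q = -324 (q = -3*108 = -324)
q*(-123) + 94 = -324*(-123) + 94 = 39852 + 94 = 39946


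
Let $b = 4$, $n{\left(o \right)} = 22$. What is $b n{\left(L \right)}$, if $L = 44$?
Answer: $88$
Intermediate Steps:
$b n{\left(L \right)} = 4 \cdot 22 = 88$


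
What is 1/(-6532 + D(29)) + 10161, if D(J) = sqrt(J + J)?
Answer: 216769517497/21333483 - sqrt(58)/42666966 ≈ 10161.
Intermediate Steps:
D(J) = sqrt(2)*sqrt(J) (D(J) = sqrt(2*J) = sqrt(2)*sqrt(J))
1/(-6532 + D(29)) + 10161 = 1/(-6532 + sqrt(2)*sqrt(29)) + 10161 = 1/(-6532 + sqrt(58)) + 10161 = 10161 + 1/(-6532 + sqrt(58))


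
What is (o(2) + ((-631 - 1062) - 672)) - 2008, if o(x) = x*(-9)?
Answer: -4391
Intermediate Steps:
o(x) = -9*x
(o(2) + ((-631 - 1062) - 672)) - 2008 = (-9*2 + ((-631 - 1062) - 672)) - 2008 = (-18 + (-1693 - 672)) - 2008 = (-18 - 2365) - 2008 = -2383 - 2008 = -4391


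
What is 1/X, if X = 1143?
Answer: 1/1143 ≈ 0.00087489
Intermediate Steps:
1/X = 1/1143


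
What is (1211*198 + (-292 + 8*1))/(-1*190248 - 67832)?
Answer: -119747/129040 ≈ -0.92798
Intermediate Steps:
(1211*198 + (-292 + 8*1))/(-1*190248 - 67832) = (239778 + (-292 + 8))/(-190248 - 67832) = (239778 - 284)/(-258080) = 239494*(-1/258080) = -119747/129040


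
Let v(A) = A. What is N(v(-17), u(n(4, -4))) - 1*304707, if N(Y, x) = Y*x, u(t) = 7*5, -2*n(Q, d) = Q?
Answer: -305302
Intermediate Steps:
n(Q, d) = -Q/2
u(t) = 35
N(v(-17), u(n(4, -4))) - 1*304707 = -17*35 - 1*304707 = -595 - 304707 = -305302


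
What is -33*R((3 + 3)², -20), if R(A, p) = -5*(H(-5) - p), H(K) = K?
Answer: 2475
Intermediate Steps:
R(A, p) = 25 + 5*p (R(A, p) = -5*(-5 - p) = 25 + 5*p)
-33*R((3 + 3)², -20) = -33*(25 + 5*(-20)) = -33*(25 - 100) = -33*(-75) = 2475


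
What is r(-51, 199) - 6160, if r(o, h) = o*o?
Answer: -3559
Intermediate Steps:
r(o, h) = o²
r(-51, 199) - 6160 = (-51)² - 6160 = 2601 - 6160 = -3559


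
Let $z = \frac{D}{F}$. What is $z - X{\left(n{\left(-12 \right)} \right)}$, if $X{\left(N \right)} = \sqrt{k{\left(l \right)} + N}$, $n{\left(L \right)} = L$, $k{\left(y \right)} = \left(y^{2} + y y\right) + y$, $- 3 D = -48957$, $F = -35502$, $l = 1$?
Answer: $- \frac{16319}{35502} - 3 i \approx -0.45966 - 3.0 i$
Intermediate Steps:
$D = 16319$ ($D = \left(- \frac{1}{3}\right) \left(-48957\right) = 16319$)
$k{\left(y \right)} = y + 2 y^{2}$ ($k{\left(y \right)} = \left(y^{2} + y^{2}\right) + y = 2 y^{2} + y = y + 2 y^{2}$)
$X{\left(N \right)} = \sqrt{3 + N}$ ($X{\left(N \right)} = \sqrt{1 \left(1 + 2 \cdot 1\right) + N} = \sqrt{1 \left(1 + 2\right) + N} = \sqrt{1 \cdot 3 + N} = \sqrt{3 + N}$)
$z = - \frac{16319}{35502}$ ($z = \frac{16319}{-35502} = 16319 \left(- \frac{1}{35502}\right) = - \frac{16319}{35502} \approx -0.45966$)
$z - X{\left(n{\left(-12 \right)} \right)} = - \frac{16319}{35502} - \sqrt{3 - 12} = - \frac{16319}{35502} - \sqrt{-9} = - \frac{16319}{35502} - 3 i$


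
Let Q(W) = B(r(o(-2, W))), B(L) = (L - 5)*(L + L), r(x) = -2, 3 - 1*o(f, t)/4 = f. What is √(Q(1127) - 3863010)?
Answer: I*√3862982 ≈ 1965.4*I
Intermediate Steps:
o(f, t) = 12 - 4*f
B(L) = 2*L*(-5 + L) (B(L) = (-5 + L)*(2*L) = 2*L*(-5 + L))
Q(W) = 28 (Q(W) = 2*(-2)*(-5 - 2) = 2*(-2)*(-7) = 28)
√(Q(1127) - 3863010) = √(28 - 3863010) = √(-3862982) = I*√3862982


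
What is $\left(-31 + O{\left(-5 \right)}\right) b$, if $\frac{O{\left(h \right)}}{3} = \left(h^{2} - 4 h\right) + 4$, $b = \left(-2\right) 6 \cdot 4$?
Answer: $-5568$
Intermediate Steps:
$b = -48$ ($b = \left(-12\right) 4 = -48$)
$O{\left(h \right)} = 12 - 12 h + 3 h^{2}$ ($O{\left(h \right)} = 3 \left(\left(h^{2} - 4 h\right) + 4\right) = 3 \left(4 + h^{2} - 4 h\right) = 12 - 12 h + 3 h^{2}$)
$\left(-31 + O{\left(-5 \right)}\right) b = \left(-31 + \left(12 - -60 + 3 \left(-5\right)^{2}\right)\right) \left(-48\right) = \left(-31 + \left(12 + 60 + 3 \cdot 25\right)\right) \left(-48\right) = \left(-31 + \left(12 + 60 + 75\right)\right) \left(-48\right) = \left(-31 + 147\right) \left(-48\right) = 116 \left(-48\right) = -5568$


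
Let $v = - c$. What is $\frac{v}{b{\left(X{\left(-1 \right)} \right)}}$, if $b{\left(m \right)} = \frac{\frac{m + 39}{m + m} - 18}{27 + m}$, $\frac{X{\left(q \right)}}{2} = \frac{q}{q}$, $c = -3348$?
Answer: $-12528$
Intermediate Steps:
$X{\left(q \right)} = 2$ ($X{\left(q \right)} = 2 \frac{q}{q} = 2 \cdot 1 = 2$)
$v = 3348$ ($v = \left(-1\right) \left(-3348\right) = 3348$)
$b{\left(m \right)} = \frac{-18 + \frac{39 + m}{2 m}}{27 + m}$ ($b{\left(m \right)} = \frac{\frac{39 + m}{2 m} - 18}{27 + m} = \frac{-18 + \frac{39 + m}{2 m}}{27 + m}$)
$\frac{v}{b{\left(X{\left(-1 \right)} \right)}} = \frac{3348}{\frac{1}{2} \cdot \frac{1}{2} \frac{1}{27 + 2} \left(39 - 70\right)} = \frac{3348}{\frac{1}{2} \cdot \frac{1}{2} \cdot \frac{1}{29} \left(39 - 70\right)} = \frac{3348}{\frac{1}{2} \cdot \frac{1}{2} \cdot \frac{1}{29} \left(-31\right)} = \frac{3348}{- \frac{31}{116}} = 3348 \left(- \frac{116}{31}\right) = -12528$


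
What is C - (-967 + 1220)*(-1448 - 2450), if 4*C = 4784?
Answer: 987390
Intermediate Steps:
C = 1196 (C = (¼)*4784 = 1196)
C - (-967 + 1220)*(-1448 - 2450) = 1196 - (-967 + 1220)*(-1448 - 2450) = 1196 - 253*(-3898) = 1196 - 1*(-986194) = 1196 + 986194 = 987390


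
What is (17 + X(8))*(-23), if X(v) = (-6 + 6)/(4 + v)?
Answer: -391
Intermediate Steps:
X(v) = 0 (X(v) = 0/(4 + v) = 0)
(17 + X(8))*(-23) = (17 + 0)*(-23) = 17*(-23) = -391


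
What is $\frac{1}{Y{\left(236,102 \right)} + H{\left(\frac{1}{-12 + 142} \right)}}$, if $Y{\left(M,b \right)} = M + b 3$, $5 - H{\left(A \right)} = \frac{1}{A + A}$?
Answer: $\frac{1}{482} \approx 0.0020747$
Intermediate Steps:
$H{\left(A \right)} = 5 - \frac{1}{2 A}$ ($H{\left(A \right)} = 5 - \frac{1}{A + A} = 5 - \frac{1}{2 A}$)
$Y{\left(M,b \right)} = M + 3 b$
$\frac{1}{Y{\left(236,102 \right)} + H{\left(\frac{1}{-12 + 142} \right)}} = \frac{1}{\left(236 + 3 \cdot 102\right) + \left(5 - \frac{1}{2 \frac{1}{-12 + 142}}\right)} = \frac{1}{\left(236 + 306\right) + \left(5 - \frac{1}{2 \cdot \frac{1}{130}}\right)} = \frac{1}{542 + \left(5 - \frac{\frac{1}{\frac{1}{130}}}{2}\right)} = \frac{1}{542 + \left(5 - 65\right)} = \frac{1}{542 - 60} = \frac{1}{482}$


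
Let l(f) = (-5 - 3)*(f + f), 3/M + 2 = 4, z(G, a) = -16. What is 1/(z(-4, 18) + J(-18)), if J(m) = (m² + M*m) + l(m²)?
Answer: -1/4903 ≈ -0.00020396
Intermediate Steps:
M = 3/2 (M = 3/(-2 + 4) = 3/2 ≈ 1.5000)
l(f) = -16*f
J(m) = -15*m² + 3*m/2 (J(m) = (m² + 3*m/2) - 16*m² = -15*m² + 3*m/2)
1/(z(-4, 18) + J(-18)) = 1/(-16 + (3/2)*(-18)*(1 - 10*(-18))) = 1/(-16 + (3/2)*(-18)*(1 + 180)) = 1/(-16 + (3/2)*(-18)*181) = 1/(-16 - 4887) = 1/(-4903) = -1/4903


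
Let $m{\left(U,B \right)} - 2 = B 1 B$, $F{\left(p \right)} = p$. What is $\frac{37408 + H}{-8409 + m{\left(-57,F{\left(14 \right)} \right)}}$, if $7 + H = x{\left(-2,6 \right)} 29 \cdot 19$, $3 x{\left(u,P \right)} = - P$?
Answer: $- \frac{36299}{8211} \approx -4.4208$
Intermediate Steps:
$x{\left(u,P \right)} = - \frac{P}{3}$ ($x{\left(u,P \right)} = \frac{\left(-1\right) P}{3} = - \frac{P}{3}$)
$H = -1109$ ($H = -7 + \left(- \frac{1}{3}\right) 6 \cdot 29 \cdot 19 = -7 + \left(-2\right) 29 \cdot 19 = -7 - 1102 = -1109$)
$m{\left(U,B \right)} = 2 + B^{2}$ ($m{\left(U,B \right)} = 2 + B 1 B = 2 + B B = 2 + B^{2}$)
$\frac{37408 + H}{-8409 + m{\left(-57,F{\left(14 \right)} \right)}} = \frac{37408 - 1109}{-8409 + \left(2 + 14^{2}\right)} = \frac{36299}{-8409 + \left(2 + 196\right)} = \frac{36299}{-8409 + 198} = \frac{36299}{-8211} = 36299 \left(- \frac{1}{8211}\right) = - \frac{36299}{8211}$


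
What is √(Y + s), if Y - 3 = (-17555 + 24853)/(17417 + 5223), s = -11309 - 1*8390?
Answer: I*√630962850930/5660 ≈ 140.34*I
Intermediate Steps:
s = -19699 (s = -11309 - 8390 = -19699)
Y = 37609/11320 (Y = 3 + (-17555 + 24853)/(17417 + 5223) = 3 + 7298/22640 = 3 + 7298*(1/22640) = 3 + 3649/11320 = 37609/11320 ≈ 3.3223)
√(Y + s) = √(37609/11320 - 19699) = √(-222955071/11320) = I*√630962850930/5660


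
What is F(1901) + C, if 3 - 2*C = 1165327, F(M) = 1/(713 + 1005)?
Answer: -1001013315/1718 ≈ -5.8266e+5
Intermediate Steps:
F(M) = 1/1718
C = -582662 (C = 3/2 - ½*1165327 = 3/2 - 1165327/2 = -582662)
F(1901) + C = 1/1718 - 582662 = -1001013315/1718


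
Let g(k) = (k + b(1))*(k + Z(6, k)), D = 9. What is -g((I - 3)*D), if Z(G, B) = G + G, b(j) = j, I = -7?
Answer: -6942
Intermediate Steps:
Z(G, B) = 2*G
g(k) = (1 + k)*(12 + k) (g(k) = (k + 1)*(k + 2*6) = (1 + k)*(k + 12) = (1 + k)*(12 + k))
-g((I - 3)*D) = -(12 + ((-7 - 3)*9)² + 13*((-7 - 3)*9)) = -(12 + (-10*9)² + 13*(-10*9)) = -(12 + (-90)² + 13*(-90)) = -(12 + 8100 - 1170) = -1*6942 = -6942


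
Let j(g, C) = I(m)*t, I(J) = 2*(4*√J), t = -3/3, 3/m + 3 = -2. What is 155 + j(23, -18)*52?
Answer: 155 - 416*I*√15/5 ≈ 155.0 - 322.23*I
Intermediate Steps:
m = -⅗ (m = 3/(-3 - 2) = 3/(-5) = 3*(-⅕) = -⅗ ≈ -0.60000)
t = -1 (t = -3*⅓ = -1)
I(J) = 8*√J
j(g, C) = -8*I*√15/5 (j(g, C) = (8*√(-⅗))*(-1) = (8*(I*√15/5))*(-1) = (8*I*√15/5)*(-1) = -8*I*√15/5)
155 + j(23, -18)*52 = 155 - 8*I*√15/5*52 = 155 - 416*I*√15/5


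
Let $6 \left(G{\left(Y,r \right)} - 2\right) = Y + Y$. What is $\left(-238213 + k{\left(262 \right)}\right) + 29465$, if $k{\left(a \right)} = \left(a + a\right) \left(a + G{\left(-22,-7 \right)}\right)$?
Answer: $- \frac{222764}{3} \approx -74255.0$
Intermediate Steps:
$G{\left(Y,r \right)} = 2 + \frac{Y}{3}$ ($G{\left(Y,r \right)} = 2 + \frac{Y + Y}{6} = 2 + \frac{2 Y}{6} = 2 + \frac{Y}{3}$)
$k{\left(a \right)} = 2 a \left(- \frac{16}{3} + a\right)$ ($k{\left(a \right)} = \left(a + a\right) \left(a + \left(2 + \frac{1}{3} \left(-22\right)\right)\right) = 2 a \left(a + \left(2 - \frac{22}{3}\right)\right) = 2 a \left(a - \frac{16}{3}\right) = 2 a \left(- \frac{16}{3} + a\right)$)
$\left(-238213 + k{\left(262 \right)}\right) + 29465 = \left(-238213 + \frac{2}{3} \cdot 262 \left(-16 + 3 \cdot 262\right)\right) + 29465 = \left(-238213 + \frac{2}{3} \cdot 262 \left(-16 + 786\right)\right) + 29465 = \left(-238213 + \frac{2}{3} \cdot 262 \cdot 770\right) + 29465 = \left(-238213 + \frac{403480}{3}\right) + 29465 = - \frac{311159}{3} + 29465 = - \frac{222764}{3}$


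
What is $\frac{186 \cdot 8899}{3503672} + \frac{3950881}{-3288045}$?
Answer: $- \frac{4200086509201}{5760115600620} \approx -0.72917$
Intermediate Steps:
$\frac{186 \cdot 8899}{3503672} + \frac{3950881}{-3288045} = 1655214 \cdot \frac{1}{3503672} + 3950881 \left(- \frac{1}{3288045}\right) = \frac{827607}{1751836} - \frac{3950881}{3288045} = - \frac{4200086509201}{5760115600620}$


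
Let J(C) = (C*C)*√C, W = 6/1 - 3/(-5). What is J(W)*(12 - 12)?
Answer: 0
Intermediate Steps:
W = 33/5 (W = 6*1 - 3*(-⅕) = 6 + ⅗ = 33/5 ≈ 6.6000)
J(C) = C^(5/2) (J(C) = C²*√C = C^(5/2))
J(W)*(12 - 12) = (33/5)^(5/2)*(12 - 12) = (1089*√165/125)*0 = 0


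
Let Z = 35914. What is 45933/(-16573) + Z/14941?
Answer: -91082231/247617193 ≈ -0.36784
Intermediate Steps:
45933/(-16573) + Z/14941 = 45933/(-16573) + 35914/14941 = 45933*(-1/16573) + 35914*(1/14941) = -45933/16573 + 35914/14941 = -91082231/247617193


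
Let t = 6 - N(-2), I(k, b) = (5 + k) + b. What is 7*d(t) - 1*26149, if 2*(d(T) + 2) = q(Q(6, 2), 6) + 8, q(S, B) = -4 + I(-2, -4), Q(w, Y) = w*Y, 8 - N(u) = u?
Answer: -52305/2 ≈ -26153.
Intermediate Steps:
N(u) = 8 - u
Q(w, Y) = Y*w
I(k, b) = 5 + b + k
q(S, B) = -5 (q(S, B) = -4 + (5 - 4 - 2) = -4 - 1 = -5)
t = -4 (t = 6 - (8 - 1*(-2)) = 6 - (8 + 2) = 6 - 1*10 = 6 - 10 = -4)
d(T) = -½ (d(T) = -2 + (-5 + 8)/2 = -2 + (½)*3 = -2 + 3/2 = -½)
7*d(t) - 1*26149 = 7*(-½) - 1*26149 = -7/2 - 26149 = -52305/2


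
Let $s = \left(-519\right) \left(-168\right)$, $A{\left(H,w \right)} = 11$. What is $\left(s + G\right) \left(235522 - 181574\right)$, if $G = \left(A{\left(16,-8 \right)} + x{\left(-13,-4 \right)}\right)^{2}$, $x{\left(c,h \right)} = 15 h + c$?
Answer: $4911210128$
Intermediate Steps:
$x{\left(c,h \right)} = c + 15 h$
$s = 87192$
$G = 3844$ ($G = \left(11 + \left(-13 + 15 \left(-4\right)\right)\right)^{2} = \left(11 - 73\right)^{2} = \left(-62\right)^{2} = 3844$)
$\left(s + G\right) \left(235522 - 181574\right) = \left(87192 + 3844\right) \left(235522 - 181574\right) = 91036 \cdot 53948 = 4911210128$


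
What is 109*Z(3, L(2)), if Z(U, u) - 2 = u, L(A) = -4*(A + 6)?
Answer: -3270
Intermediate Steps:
L(A) = -24 - 4*A (L(A) = -4*(6 + A) = -24 - 4*A)
Z(U, u) = 2 + u
109*Z(3, L(2)) = 109*(2 + (-24 - 4*2)) = 109*(2 + (-24 - 8)) = 109*(2 - 32) = 109*(-30) = -3270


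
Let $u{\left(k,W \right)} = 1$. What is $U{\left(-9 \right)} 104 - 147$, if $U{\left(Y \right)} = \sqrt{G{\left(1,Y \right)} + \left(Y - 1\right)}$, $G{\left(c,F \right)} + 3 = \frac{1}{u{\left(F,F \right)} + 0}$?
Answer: $-147 + 208 i \sqrt{3} \approx -147.0 + 360.27 i$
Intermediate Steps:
$G{\left(c,F \right)} = -2$ ($G{\left(c,F \right)} = -3 + \frac{1}{1 + 0} = -3 + 1^{-1} = -3 + 1 = -2$)
$U{\left(Y \right)} = \sqrt{-3 + Y}$ ($U{\left(Y \right)} = \sqrt{-2 + \left(Y - 1\right)} = \sqrt{-2 + \left(-1 + Y\right)} = \sqrt{-3 + Y}$)
$U{\left(-9 \right)} 104 - 147 = \sqrt{-3 - 9} \cdot 104 - 147 = \sqrt{-12} \cdot 104 - 147 = 2 i \sqrt{3} \cdot 104 - 147 = 208 i \sqrt{3} - 147 = -147 + 208 i \sqrt{3}$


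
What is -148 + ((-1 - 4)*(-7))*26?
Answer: 762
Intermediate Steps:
-148 + ((-1 - 4)*(-7))*26 = -148 - 5*(-7)*26 = -148 + 35*26 = -148 + 910 = 762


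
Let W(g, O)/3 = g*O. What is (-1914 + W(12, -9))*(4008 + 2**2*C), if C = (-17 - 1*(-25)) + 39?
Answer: -9390648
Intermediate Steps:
C = 47 (C = (-17 + 25) + 39 = 8 + 39 = 47)
W(g, O) = 3*O*g (W(g, O) = 3*(g*O) = 3*(O*g) = 3*O*g)
(-1914 + W(12, -9))*(4008 + 2**2*C) = (-1914 + 3*(-9)*12)*(4008 + 2**2*47) = (-1914 - 324)*(4008 + 4*47) = -2238*(4008 + 188) = -2238*4196 = -9390648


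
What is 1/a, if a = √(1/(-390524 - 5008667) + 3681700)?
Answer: √107326206660357298509/19878201504699 ≈ 0.00052117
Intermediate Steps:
a = √107326206660357298509/5399191 (a = √(1/(-5399191) + 3681700) = √(-1/5399191 + 3681700) = √(19878201504699/5399191) = √107326206660357298509/5399191 ≈ 1918.8)
1/a = 1/(√107326206660357298509/5399191) = √107326206660357298509/19878201504699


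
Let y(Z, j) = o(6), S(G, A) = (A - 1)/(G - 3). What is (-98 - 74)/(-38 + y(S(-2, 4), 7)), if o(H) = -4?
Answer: 86/21 ≈ 4.0952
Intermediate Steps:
S(G, A) = (-1 + A)/(-3 + G)
y(Z, j) = -4
(-98 - 74)/(-38 + y(S(-2, 4), 7)) = (-98 - 74)/(-38 - 4) = -172/(-42) = -172*(-1/42) = 86/21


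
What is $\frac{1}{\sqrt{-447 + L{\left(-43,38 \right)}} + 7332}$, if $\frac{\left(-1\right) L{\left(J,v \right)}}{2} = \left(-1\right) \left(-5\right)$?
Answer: $\frac{7332}{53758681} - \frac{i \sqrt{457}}{53758681} \approx 0.00013639 - 3.9766 \cdot 10^{-7} i$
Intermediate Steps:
$L{\left(J,v \right)} = -10$ ($L{\left(J,v \right)} = - 2 \left(\left(-1\right) \left(-5\right)\right) = \left(-2\right) 5 = -10$)
$\frac{1}{\sqrt{-447 + L{\left(-43,38 \right)}} + 7332} = \frac{1}{\sqrt{-447 - 10} + 7332} = \frac{1}{\sqrt{-457} + 7332} = \frac{1}{i \sqrt{457} + 7332} = \frac{1}{7332 + i \sqrt{457}}$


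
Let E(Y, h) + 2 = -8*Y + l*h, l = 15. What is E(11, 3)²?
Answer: 2025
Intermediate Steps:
E(Y, h) = -2 - 8*Y + 15*h (E(Y, h) = -2 + (-8*Y + 15*h) = -2 - 8*Y + 15*h)
E(11, 3)² = (-2 - 8*11 + 15*3)² = (-2 - 88 + 45)² = (-45)² = 2025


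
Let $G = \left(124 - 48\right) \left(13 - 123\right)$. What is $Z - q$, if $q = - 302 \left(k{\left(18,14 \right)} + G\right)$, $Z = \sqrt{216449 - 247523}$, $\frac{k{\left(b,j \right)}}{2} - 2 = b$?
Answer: $-2512640 + i \sqrt{31074} \approx -2.5126 \cdot 10^{6} + 176.28 i$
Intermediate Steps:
$k{\left(b,j \right)} = 4 + 2 b$
$G = -8360$ ($G = 76 \left(-110\right) = -8360$)
$Z = i \sqrt{31074}$ ($Z = \sqrt{-31074} = i \sqrt{31074} \approx 176.28 i$)
$q = 2512640$ ($q = - 302 \left(\left(4 + 2 \cdot 18\right) - 8360\right) = - 302 \left(\left(4 + 36\right) - 8360\right) = - 302 \left(40 - 8360\right) = \left(-302\right) \left(-8320\right) = 2512640$)
$Z - q = i \sqrt{31074} - 2512640 = -2512640 + i \sqrt{31074}$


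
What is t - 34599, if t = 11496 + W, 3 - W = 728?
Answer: -23828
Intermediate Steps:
W = -725 (W = 3 - 1*728 = 3 - 728 = -725)
t = 10771 (t = 11496 - 725 = 10771)
t - 34599 = 10771 - 34599 = -23828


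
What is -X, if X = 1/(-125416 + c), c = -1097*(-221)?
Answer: -1/117021 ≈ -8.5455e-6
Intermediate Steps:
c = 242437
X = 1/117021 (X = 1/(-125416 + 242437) = 1/117021 ≈ 8.5455e-6)
-X = -1*1/117021 = -1/117021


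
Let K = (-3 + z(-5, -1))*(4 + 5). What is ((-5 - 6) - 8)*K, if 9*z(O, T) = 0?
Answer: 513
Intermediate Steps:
z(O, T) = 0 (z(O, T) = (⅑)*0 = 0)
K = -27 (K = (-3 + 0)*(4 + 5) = -3*9 = -27)
((-5 - 6) - 8)*K = ((-5 - 6) - 8)*(-27) = (-11 - 8)*(-27) = -19*(-27) = 513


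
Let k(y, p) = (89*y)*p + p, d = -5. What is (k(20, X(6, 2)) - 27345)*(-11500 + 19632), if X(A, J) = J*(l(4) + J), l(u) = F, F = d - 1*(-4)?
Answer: -193403356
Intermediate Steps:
F = -1 (F = -5 - 1*(-4) = -5 + 4 = -1)
l(u) = -1
X(A, J) = J*(-1 + J)
k(y, p) = p + 89*p*y (k(y, p) = 89*p*y + p = p + 89*p*y)
(k(20, X(6, 2)) - 27345)*(-11500 + 19632) = ((2*(-1 + 2))*(1 + 89*20) - 27345)*(-11500 + 19632) = ((2*1)*(1 + 1780) - 27345)*8132 = (2*1781 - 27345)*8132 = (3562 - 27345)*8132 = -23783*8132 = -193403356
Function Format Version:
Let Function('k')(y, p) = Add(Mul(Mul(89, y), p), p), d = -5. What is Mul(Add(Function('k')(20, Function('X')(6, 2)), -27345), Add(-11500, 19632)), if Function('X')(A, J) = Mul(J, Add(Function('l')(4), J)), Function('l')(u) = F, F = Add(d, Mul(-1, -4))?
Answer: -193403356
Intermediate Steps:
F = -1 (F = Add(-5, Mul(-1, -4)) = Add(-5, 4) = -1)
Function('l')(u) = -1
Function('X')(A, J) = Mul(J, Add(-1, J))
Function('k')(y, p) = Add(p, Mul(89, p, y)) (Function('k')(y, p) = Add(Mul(89, p, y), p) = Add(p, Mul(89, p, y)))
Mul(Add(Function('k')(20, Function('X')(6, 2)), -27345), Add(-11500, 19632)) = Mul(Add(Mul(Mul(2, Add(-1, 2)), Add(1, Mul(89, 20))), -27345), Add(-11500, 19632)) = Mul(Add(Mul(Mul(2, 1), Add(1, 1780)), -27345), 8132) = Mul(Add(Mul(2, 1781), -27345), 8132) = Mul(Add(3562, -27345), 8132) = Mul(-23783, 8132) = -193403356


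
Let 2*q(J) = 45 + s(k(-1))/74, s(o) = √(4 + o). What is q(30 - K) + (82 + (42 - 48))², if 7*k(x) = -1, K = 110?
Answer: 11597/2 + 3*√21/1036 ≈ 5798.5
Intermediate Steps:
k(x) = -⅐ (k(x) = (⅐)*(-1) = -⅐)
q(J) = 45/2 + 3*√21/1036 (q(J) = (45 + √(4 - ⅐)/74)/2 = (45 + √(27/7)*(1/74))/2 = (45 + (3*√21/7)*(1/74))/2 = (45 + 3*√21/518)/2 = 45/2 + 3*√21/1036)
q(30 - K) + (82 + (42 - 48))² = (45/2 + 3*√21/1036) + (82 + (42 - 48))² = (45/2 + 3*√21/1036) + (82 - 6)² = (45/2 + 3*√21/1036) + 76² = (45/2 + 3*√21/1036) + 5776 = 11597/2 + 3*√21/1036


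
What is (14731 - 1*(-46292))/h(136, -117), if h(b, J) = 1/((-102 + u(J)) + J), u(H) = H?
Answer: -20503728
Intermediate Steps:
h(b, J) = 1/(-102 + 2*J) (h(b, J) = 1/((-102 + J) + J) = 1/(-102 + 2*J))
(14731 - 1*(-46292))/h(136, -117) = (14731 - 1*(-46292))/((1/(2*(-51 - 117)))) = (14731 + 46292)/(((½)/(-168))) = 61023/(((½)*(-1/168))) = 61023/(-1/336) = 61023*(-336) = -20503728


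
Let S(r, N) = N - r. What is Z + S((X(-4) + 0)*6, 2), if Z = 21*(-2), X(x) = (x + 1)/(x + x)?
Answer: -169/4 ≈ -42.250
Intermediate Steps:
X(x) = (1 + x)/(2*x) (X(x) = (1 + x)/((2*x)) = (1 + x)*(1/(2*x)) = (1 + x)/(2*x))
Z = -42
Z + S((X(-4) + 0)*6, 2) = -42 + (2 - ((½)*(1 - 4)/(-4) + 0)*6) = -42 + (2 - ((½)*(-¼)*(-3) + 0)*6) = -42 + (2 - (3/8 + 0)*6) = -42 + (2 - 3*6/8) = -42 + (2 - 1*9/4) = -42 + (2 - 9/4) = -42 - ¼ = -169/4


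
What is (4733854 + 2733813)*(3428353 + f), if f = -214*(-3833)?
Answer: 31727242031205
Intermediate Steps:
f = 820262
(4733854 + 2733813)*(3428353 + f) = (4733854 + 2733813)*(3428353 + 820262) = 7467667*4248615 = 31727242031205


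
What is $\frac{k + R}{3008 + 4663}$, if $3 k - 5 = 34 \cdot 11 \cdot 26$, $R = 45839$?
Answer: $\frac{49082}{7671} \approx 6.3984$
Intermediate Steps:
$k = 3243$ ($k = \frac{5}{3} + \frac{34 \cdot 11 \cdot 26}{3} = \frac{5}{3} + \frac{374 \cdot 26}{3} = \frac{5}{3} + \frac{1}{3} \cdot 9724 = \frac{5}{3} + \frac{9724}{3} = 3243$)
$\frac{k + R}{3008 + 4663} = \frac{3243 + 45839}{3008 + 4663} = \frac{49082}{7671}$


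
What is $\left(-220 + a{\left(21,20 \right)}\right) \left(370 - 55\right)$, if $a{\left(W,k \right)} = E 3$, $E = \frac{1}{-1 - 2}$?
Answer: $-69615$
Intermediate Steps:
$E = - \frac{1}{3}$ ($E = \frac{1}{-3} = - \frac{1}{3} \approx -0.33333$)
$a{\left(W,k \right)} = -1$ ($a{\left(W,k \right)} = \left(- \frac{1}{3}\right) 3 = -1$)
$\left(-220 + a{\left(21,20 \right)}\right) \left(370 - 55\right) = \left(-220 - 1\right) \left(370 - 55\right) = \left(-221\right) 315 = -69615$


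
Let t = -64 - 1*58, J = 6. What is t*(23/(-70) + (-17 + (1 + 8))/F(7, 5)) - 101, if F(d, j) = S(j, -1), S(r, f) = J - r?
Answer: 32028/35 ≈ 915.09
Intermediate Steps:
S(r, f) = 6 - r
F(d, j) = 6 - j
t = -122 (t = -64 - 58 = -122)
t*(23/(-70) + (-17 + (1 + 8))/F(7, 5)) - 101 = -122*(23/(-70) + (-17 + (1 + 8))/(6 - 1*5)) - 101 = -122*(23*(-1/70) + (-17 + 9)/(6 - 5)) - 101 = -122*(-23/70 - 8/1) - 101 = -122*(-23/70 - 8*1) - 101 = -122*(-23/70 - 8) - 101 = -122*(-583/70) - 101 = 35563/35 - 101 = 32028/35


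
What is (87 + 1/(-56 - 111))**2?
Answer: 211062784/27889 ≈ 7568.0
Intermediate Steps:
(87 + 1/(-56 - 111))**2 = (87 + 1/(-167))**2 = (87 - 1/167)**2 = (14528/167)**2 = 211062784/27889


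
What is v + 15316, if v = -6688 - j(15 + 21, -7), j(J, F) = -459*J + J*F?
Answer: 25404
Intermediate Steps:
j(J, F) = -459*J + F*J
v = 10088 (v = -6688 - (15 + 21)*(-459 - 7) = -6688 - 36*(-466) = -6688 - 1*(-16776) = -6688 + 16776 = 10088)
v + 15316 = 10088 + 15316 = 25404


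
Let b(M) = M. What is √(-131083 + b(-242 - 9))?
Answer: I*√131334 ≈ 362.4*I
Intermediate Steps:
√(-131083 + b(-242 - 9)) = √(-131083 + (-242 - 9)) = √(-131083 - 251) = √(-131334) = I*√131334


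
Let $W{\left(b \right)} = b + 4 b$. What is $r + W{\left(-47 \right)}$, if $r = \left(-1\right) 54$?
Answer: $-289$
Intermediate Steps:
$r = -54$
$W{\left(b \right)} = 5 b$
$r + W{\left(-47 \right)} = -54 + 5 \left(-47\right) = -54 - 235 = -289$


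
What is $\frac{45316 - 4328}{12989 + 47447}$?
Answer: $\frac{10247}{15109} \approx 0.67821$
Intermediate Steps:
$\frac{45316 - 4328}{12989 + 47447} = \frac{40988}{60436} = 40988 \cdot \frac{1}{60436} = \frac{10247}{15109}$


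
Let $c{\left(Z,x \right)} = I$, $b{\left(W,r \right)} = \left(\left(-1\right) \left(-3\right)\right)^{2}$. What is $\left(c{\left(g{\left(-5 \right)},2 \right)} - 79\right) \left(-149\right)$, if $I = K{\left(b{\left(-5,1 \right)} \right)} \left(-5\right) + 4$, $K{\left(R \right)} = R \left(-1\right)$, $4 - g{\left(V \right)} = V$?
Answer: $4470$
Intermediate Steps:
$g{\left(V \right)} = 4 - V$
$b{\left(W,r \right)} = 9$ ($b{\left(W,r \right)} = 3^{2} = 9$)
$K{\left(R \right)} = - R$
$I = 49$ ($I = \left(-1\right) 9 \left(-5\right) + 4 = \left(-9\right) \left(-5\right) + 4 = 45 + 4 = 49$)
$c{\left(Z,x \right)} = 49$
$\left(c{\left(g{\left(-5 \right)},2 \right)} - 79\right) \left(-149\right) = \left(49 - 79\right) \left(-149\right) = \left(-30\right) \left(-149\right) = 4470$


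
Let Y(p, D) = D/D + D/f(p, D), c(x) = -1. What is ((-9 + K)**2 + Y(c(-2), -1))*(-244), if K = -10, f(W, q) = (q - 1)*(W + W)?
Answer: -88267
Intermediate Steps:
f(W, q) = 2*W*(-1 + q) (f(W, q) = (-1 + q)*(2*W) = 2*W*(-1 + q))
Y(p, D) = 1 + D/(2*p*(-1 + D)) (Y(p, D) = D/D + D/((2*p*(-1 + D))) = 1 + D*(1/(2*p*(-1 + D))) = 1 + D/(2*p*(-1 + D)))
((-9 + K)**2 + Y(c(-2), -1))*(-244) = ((-9 - 10)**2 + ((1/2)*(-1) - (-1 - 1))/((-1)*(-1 - 1)))*(-244) = ((-19)**2 - 1*(-1/2 - 1*(-2))/(-2))*(-244) = (361 - 1*(-1/2)*(-1/2 + 2))*(-244) = (361 - 1*(-1/2)*3/2)*(-244) = (361 + 3/4)*(-244) = (1447/4)*(-244) = -88267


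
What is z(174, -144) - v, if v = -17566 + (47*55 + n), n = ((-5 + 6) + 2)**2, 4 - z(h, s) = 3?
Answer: 14973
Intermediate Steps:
z(h, s) = 1 (z(h, s) = 4 - 1*3 = 4 - 3 = 1)
n = 9 (n = (1 + 2)**2 = 3**2 = 9)
v = -14972 (v = -17566 + (47*55 + 9) = -17566 + (2585 + 9) = -17566 + 2594 = -14972)
z(174, -144) - v = 1 - 1*(-14972) = 1 + 14972 = 14973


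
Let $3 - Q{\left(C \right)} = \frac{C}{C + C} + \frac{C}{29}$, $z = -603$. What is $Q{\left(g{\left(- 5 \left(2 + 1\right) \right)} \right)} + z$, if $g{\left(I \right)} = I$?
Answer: $- \frac{34799}{58} \approx -599.98$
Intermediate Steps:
$Q{\left(C \right)} = \frac{5}{2} - \frac{C}{29}$ ($Q{\left(C \right)} = 3 - \left(\frac{C}{C + C} + \frac{C}{29}\right) = 3 - \left(\frac{C}{2 C} + C \frac{1}{29}\right) = 3 - \left(C \frac{1}{2 C} + \frac{C}{29}\right) = 3 - \left(\frac{1}{2} + \frac{C}{29}\right) = \frac{5}{2} - \frac{C}{29}$)
$Q{\left(g{\left(- 5 \left(2 + 1\right) \right)} \right)} + z = \left(\frac{5}{2} - \frac{\left(-5\right) \left(2 + 1\right)}{29}\right) - 603 = \left(\frac{5}{2} - \frac{\left(-5\right) 3}{29}\right) - 603 = \left(\frac{5}{2} - - \frac{15}{29}\right) - 603 = \left(\frac{5}{2} + \frac{15}{29}\right) - 603 = \frac{175}{58} - 603 = - \frac{34799}{58}$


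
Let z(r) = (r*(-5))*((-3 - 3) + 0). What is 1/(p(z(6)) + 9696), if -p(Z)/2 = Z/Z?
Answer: 1/9694 ≈ 0.00010316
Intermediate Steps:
z(r) = 30*r (z(r) = (-5*r)*(-6 + 0) = -5*r*(-6) = 30*r)
p(Z) = -2 (p(Z) = -2*Z/Z = -2*1 = -2)
1/(p(z(6)) + 9696) = 1/(-2 + 9696) = 1/9694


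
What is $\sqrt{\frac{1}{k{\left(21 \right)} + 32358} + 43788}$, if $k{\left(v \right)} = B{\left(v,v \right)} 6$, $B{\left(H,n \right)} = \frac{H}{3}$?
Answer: $\frac{\sqrt{1418731201}}{180} \approx 209.26$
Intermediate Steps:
$B{\left(H,n \right)} = \frac{H}{3}$ ($B{\left(H,n \right)} = H \frac{1}{3} = \frac{H}{3}$)
$k{\left(v \right)} = 2 v$ ($k{\left(v \right)} = \frac{v}{3} \cdot 6 = 2 v$)
$\sqrt{\frac{1}{k{\left(21 \right)} + 32358} + 43788} = \sqrt{\frac{1}{2 \cdot 21 + 32358} + 43788} = \sqrt{\frac{1}{42 + 32358} + 43788} = \sqrt{\frac{1}{32400} + 43788} = \sqrt{\frac{1418731201}{32400}} = \frac{\sqrt{1418731201}}{180}$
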